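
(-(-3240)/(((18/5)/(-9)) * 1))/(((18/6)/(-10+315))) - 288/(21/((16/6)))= -5764756/7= -823536.57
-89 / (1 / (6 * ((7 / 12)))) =-623 / 2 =-311.50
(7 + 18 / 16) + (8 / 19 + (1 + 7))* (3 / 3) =2515 / 152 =16.55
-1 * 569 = -569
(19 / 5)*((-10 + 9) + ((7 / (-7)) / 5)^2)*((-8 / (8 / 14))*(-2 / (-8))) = 1596 / 125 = 12.77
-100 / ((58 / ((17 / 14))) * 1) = -425 / 203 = -2.09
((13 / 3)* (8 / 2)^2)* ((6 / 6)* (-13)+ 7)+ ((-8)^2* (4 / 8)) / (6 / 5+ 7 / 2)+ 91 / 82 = -1572747 / 3854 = -408.08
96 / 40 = 2.40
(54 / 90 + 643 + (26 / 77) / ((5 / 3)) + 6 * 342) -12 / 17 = 17639408 / 6545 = 2695.10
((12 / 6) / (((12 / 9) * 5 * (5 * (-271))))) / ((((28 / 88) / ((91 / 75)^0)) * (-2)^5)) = 33 / 1517600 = 0.00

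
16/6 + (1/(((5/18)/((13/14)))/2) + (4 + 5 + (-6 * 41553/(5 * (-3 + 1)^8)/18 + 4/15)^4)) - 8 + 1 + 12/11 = 207964665835474474637/16742319390720000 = 12421.50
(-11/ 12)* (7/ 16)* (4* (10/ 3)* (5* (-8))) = 1925/ 9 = 213.89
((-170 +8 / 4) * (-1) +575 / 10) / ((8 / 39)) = 17589 / 16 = 1099.31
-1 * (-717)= 717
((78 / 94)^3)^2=3518743761 / 10779215329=0.33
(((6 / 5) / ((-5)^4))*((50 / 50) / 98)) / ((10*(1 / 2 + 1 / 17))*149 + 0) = 51 / 2167484375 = 0.00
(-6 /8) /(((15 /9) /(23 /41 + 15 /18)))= -1029 /1640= -0.63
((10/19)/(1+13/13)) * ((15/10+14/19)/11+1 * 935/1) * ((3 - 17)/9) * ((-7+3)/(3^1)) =510.44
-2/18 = -1/9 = -0.11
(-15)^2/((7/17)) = 3825/7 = 546.43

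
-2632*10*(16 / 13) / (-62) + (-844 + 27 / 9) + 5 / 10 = -256323 / 806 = -318.02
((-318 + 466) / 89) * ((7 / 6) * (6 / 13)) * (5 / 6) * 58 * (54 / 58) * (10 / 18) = 25900 / 1157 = 22.39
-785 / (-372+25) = 785 / 347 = 2.26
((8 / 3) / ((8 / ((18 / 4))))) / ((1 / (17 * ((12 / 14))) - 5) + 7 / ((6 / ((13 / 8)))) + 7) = 1224 / 3235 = 0.38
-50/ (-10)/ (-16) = -5/ 16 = -0.31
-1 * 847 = -847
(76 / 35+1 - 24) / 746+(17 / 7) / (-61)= -107879 / 1592710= -0.07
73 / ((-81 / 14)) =-1022 / 81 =-12.62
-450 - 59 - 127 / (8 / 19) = -6485 / 8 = -810.62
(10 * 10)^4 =100000000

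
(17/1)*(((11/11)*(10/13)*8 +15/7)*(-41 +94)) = 7475.33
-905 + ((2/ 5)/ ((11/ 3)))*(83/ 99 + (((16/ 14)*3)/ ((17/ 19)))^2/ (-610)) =-7093757509609/ 7839175575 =-904.91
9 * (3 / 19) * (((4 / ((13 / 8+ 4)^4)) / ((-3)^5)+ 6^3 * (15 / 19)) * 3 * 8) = 25828030109632 / 4440976875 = 5815.84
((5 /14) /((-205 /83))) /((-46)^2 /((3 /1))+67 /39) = -3237 /15828050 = -0.00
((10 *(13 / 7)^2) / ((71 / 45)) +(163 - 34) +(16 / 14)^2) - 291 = -138.83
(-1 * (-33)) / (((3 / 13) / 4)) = 572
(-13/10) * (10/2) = -13/2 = -6.50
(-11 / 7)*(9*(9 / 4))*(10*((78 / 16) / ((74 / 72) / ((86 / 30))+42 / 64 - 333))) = 815022 / 174419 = 4.67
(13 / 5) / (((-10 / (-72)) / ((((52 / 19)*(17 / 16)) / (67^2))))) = 25857 / 2132275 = 0.01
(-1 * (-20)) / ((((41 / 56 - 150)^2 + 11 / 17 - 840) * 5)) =213248 / 1143091393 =0.00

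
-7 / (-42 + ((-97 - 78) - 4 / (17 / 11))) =119 / 3733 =0.03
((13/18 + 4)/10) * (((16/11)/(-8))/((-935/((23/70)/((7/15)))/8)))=46/88935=0.00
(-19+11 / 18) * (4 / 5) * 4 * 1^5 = -2648 / 45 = -58.84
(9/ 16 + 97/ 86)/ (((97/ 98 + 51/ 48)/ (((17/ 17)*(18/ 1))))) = 1025766/ 69187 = 14.83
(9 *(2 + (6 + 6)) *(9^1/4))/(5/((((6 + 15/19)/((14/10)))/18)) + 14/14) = 24381/1682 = 14.50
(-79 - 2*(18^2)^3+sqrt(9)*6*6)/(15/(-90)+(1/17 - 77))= 6938490738/7865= 882198.44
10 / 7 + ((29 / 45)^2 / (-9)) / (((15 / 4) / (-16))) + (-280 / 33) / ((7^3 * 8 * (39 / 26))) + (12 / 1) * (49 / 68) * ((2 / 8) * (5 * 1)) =124567624123 / 10019740500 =12.43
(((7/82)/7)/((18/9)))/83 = 1/13612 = 0.00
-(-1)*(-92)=-92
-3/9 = -1/3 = -0.33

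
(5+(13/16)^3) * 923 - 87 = 20574519/4096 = 5023.08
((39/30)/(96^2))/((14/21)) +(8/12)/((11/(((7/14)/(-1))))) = -6779/225280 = -0.03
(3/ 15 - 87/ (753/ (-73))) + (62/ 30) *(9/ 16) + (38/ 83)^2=1384192711/ 138331120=10.01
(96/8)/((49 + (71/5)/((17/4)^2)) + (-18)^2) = 17340/540121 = 0.03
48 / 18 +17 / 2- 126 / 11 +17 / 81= -139 / 1782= -0.08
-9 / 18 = -1 / 2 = -0.50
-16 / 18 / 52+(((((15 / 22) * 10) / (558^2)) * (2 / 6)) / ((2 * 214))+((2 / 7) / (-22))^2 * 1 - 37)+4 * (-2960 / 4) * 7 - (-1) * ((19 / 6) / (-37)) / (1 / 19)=-7889285174246283781 / 380048211951408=-20758.64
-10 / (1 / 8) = -80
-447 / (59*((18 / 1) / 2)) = -149 / 177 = -0.84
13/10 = 1.30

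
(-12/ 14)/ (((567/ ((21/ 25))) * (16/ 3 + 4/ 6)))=-1/ 4725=-0.00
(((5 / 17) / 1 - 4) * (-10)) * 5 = 3150 / 17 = 185.29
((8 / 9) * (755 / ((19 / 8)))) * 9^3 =3913920 / 19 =205995.79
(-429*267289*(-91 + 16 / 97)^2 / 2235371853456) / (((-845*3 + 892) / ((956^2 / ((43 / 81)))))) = 508492536373093979421 / 1146553341186662801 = 443.50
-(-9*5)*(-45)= -2025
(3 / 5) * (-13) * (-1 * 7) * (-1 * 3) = -819 / 5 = -163.80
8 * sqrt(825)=40 * sqrt(33)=229.78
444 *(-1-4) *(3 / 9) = -740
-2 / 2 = -1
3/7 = 0.43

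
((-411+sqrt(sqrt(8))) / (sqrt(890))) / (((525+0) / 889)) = 127 * sqrt(890) * (-411+2^(3 / 4)) / 66750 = -23.23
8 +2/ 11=8.18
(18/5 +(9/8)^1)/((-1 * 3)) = -63/40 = -1.58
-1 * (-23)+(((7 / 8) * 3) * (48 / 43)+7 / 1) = 1416 / 43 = 32.93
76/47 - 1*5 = -3.38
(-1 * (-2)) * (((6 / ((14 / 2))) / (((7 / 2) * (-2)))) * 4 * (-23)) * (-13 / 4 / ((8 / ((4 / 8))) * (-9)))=299 / 588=0.51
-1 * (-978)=978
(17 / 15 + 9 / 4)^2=41209 / 3600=11.45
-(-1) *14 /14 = 1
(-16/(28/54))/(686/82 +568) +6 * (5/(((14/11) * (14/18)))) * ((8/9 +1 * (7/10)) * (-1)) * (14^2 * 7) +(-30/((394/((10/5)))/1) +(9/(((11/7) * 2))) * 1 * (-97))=-15854381504337/238972426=-66343.98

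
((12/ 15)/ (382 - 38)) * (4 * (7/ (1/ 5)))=14/ 43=0.33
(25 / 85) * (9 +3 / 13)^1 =600 / 221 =2.71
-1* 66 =-66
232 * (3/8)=87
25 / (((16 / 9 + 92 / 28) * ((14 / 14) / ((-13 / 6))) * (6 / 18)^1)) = -20475 / 638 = -32.09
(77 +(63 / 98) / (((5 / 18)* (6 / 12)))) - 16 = 2297 / 35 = 65.63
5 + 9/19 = 104/19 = 5.47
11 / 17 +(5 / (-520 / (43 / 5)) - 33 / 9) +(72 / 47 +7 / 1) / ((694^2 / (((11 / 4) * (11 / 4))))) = -3724649183917 / 1200660751680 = -3.10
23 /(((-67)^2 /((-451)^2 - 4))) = 4678131 /4489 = 1042.13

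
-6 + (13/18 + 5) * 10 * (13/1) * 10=66896/9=7432.89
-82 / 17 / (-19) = 82 / 323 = 0.25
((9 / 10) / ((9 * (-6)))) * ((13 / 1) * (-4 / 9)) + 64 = 8653 / 135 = 64.10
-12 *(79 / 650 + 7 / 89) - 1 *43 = -1313261 / 28925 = -45.40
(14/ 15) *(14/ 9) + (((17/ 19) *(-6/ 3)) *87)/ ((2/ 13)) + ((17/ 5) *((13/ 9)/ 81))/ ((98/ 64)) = -685795423/ 678699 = -1010.46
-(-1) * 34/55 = 34/55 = 0.62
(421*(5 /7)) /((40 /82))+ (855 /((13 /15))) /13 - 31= 3129517 /4732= 661.35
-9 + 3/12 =-35/4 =-8.75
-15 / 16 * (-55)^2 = -45375 / 16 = -2835.94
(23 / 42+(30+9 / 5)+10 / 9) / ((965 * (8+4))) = 21079 / 7295400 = 0.00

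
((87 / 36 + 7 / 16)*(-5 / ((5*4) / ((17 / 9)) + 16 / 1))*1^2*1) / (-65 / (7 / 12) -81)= 81515 / 29224512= 0.00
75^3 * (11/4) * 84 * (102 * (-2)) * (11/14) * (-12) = 187444125000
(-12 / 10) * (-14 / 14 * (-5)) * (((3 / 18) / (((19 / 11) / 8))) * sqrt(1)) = -88 / 19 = -4.63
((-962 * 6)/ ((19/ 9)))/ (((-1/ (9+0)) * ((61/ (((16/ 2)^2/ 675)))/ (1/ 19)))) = 1108224/ 550525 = 2.01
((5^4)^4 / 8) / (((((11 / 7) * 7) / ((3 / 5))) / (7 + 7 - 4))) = 457763671875 / 44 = 10403719815.34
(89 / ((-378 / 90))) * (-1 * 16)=7120 / 21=339.05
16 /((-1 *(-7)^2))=-16 /49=-0.33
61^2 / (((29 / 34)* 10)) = 63257 / 145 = 436.26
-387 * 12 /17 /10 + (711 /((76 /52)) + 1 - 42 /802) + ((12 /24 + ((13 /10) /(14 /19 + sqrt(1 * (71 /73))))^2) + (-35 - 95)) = 3384884424810731 /9826145824300 - 3504949 * sqrt(5183) /18966025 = 331.17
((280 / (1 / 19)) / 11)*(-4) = -21280 / 11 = -1934.55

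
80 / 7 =11.43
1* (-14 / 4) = -7 / 2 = -3.50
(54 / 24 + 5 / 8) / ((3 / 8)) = 7.67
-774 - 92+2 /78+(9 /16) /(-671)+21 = -353794495 /418704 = -844.98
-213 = -213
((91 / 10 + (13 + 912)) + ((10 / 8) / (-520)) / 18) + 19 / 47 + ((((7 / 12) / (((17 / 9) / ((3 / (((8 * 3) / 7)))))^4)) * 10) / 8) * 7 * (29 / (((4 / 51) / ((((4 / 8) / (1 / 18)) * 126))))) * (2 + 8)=8732622716804929381 / 8852795228160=986425.47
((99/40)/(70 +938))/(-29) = -11/129920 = -0.00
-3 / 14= -0.21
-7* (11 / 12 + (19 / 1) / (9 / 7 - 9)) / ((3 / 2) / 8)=4676 / 81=57.73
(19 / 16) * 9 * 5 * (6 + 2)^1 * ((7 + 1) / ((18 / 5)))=950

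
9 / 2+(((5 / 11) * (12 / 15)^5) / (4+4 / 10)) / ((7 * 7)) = 6671149 / 1482250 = 4.50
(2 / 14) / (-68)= -0.00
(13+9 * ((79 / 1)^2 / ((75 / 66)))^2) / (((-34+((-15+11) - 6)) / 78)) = -6616995877479 / 13750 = -481236063.82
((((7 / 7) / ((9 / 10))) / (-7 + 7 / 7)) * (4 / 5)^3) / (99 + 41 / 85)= -136 / 142695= -0.00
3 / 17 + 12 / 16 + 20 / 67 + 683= 684.22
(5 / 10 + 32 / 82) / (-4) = -73 / 328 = -0.22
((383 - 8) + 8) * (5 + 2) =2681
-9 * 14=-126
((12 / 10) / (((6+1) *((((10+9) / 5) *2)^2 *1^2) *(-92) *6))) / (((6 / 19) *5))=-1 / 293664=-0.00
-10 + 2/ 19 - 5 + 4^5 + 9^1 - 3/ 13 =251415/ 247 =1017.87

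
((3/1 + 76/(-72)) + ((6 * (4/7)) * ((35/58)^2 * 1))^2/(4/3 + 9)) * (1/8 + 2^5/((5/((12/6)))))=85505067109/3157302384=27.08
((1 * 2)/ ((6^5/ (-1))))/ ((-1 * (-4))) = -1/ 15552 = -0.00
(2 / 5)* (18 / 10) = 18 / 25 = 0.72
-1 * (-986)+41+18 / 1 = 1045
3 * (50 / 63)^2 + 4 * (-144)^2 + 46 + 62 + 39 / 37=83054.94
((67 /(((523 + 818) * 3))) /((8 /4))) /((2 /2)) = 67 /8046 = 0.01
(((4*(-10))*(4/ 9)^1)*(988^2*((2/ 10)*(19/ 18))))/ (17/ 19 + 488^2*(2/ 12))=-5638207744/ 61085313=-92.30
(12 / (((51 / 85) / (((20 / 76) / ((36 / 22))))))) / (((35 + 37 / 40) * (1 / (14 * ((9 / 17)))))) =308000 / 464151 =0.66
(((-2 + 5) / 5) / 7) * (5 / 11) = 3 / 77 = 0.04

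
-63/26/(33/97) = -2037/286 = -7.12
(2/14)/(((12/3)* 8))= 1/224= 0.00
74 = 74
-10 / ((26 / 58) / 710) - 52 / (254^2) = -3320961269 / 209677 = -15838.46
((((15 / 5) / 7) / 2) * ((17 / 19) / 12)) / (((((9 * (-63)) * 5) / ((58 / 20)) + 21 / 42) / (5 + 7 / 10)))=-1479 / 15867880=-0.00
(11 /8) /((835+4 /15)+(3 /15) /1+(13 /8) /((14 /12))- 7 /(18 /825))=1155 /433462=0.00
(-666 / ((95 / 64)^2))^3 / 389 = -20300303524593401856 / 285950745453125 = -70992.31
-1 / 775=-0.00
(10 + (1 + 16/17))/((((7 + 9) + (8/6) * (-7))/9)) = 5481/340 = 16.12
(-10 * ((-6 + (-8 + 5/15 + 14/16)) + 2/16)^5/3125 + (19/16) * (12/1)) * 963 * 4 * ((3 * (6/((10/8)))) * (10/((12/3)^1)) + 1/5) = 12444037687373/84375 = 147484891.11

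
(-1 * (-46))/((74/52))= 1196/37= 32.32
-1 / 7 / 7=-1 / 49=-0.02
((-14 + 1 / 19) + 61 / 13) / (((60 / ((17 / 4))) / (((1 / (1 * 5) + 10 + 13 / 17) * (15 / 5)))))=-266319 / 12350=-21.56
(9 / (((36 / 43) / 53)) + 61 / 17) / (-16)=-38987 / 1088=-35.83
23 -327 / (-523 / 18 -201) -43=-18.58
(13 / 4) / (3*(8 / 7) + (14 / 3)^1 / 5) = 1365 / 1832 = 0.75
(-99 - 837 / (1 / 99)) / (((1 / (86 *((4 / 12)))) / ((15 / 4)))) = -8918415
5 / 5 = 1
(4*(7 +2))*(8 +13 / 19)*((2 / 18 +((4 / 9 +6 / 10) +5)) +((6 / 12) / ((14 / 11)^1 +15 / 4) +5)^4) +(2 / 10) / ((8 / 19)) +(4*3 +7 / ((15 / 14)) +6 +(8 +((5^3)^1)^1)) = 1161234627095852659 / 5438810680680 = 213508.93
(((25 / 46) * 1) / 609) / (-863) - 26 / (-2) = 314289041 / 24176082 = 13.00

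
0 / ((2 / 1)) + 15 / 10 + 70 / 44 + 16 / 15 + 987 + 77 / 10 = 329623 / 330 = 998.86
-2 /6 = -1 /3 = -0.33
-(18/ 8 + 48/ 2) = -105/ 4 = -26.25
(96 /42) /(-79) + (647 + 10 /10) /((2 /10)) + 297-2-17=3517.97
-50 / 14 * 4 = -100 / 7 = -14.29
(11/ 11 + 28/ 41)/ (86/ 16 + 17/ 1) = 552/ 7339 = 0.08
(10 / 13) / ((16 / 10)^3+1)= 1250 / 8281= 0.15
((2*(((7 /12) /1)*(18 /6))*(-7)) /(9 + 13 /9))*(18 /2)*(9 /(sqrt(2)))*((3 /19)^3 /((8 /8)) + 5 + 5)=-1344.07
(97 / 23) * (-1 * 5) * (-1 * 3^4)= 39285 / 23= 1708.04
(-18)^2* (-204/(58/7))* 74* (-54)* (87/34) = 81566352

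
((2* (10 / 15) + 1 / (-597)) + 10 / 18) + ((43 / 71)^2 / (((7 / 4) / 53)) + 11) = 1516509755 / 63199017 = 24.00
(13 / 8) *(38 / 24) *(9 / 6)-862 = -54921 / 64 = -858.14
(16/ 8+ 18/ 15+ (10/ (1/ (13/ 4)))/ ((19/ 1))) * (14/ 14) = 933/ 190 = 4.91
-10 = -10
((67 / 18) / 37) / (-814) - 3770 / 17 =-2043808619 / 9216108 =-221.76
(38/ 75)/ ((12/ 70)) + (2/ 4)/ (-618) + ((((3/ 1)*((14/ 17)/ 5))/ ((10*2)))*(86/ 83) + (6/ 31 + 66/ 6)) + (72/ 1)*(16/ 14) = 2737864651043/ 28383534900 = 96.46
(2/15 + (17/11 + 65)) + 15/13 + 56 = 265621/2145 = 123.83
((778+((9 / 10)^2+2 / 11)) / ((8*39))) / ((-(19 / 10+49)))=-856891 / 17468880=-0.05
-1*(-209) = 209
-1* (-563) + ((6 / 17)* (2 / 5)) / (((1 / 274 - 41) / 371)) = 536335367 / 954805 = 561.72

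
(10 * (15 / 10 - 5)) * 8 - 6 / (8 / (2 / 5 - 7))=-275.05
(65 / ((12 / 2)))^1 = 65 / 6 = 10.83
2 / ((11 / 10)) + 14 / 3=6.48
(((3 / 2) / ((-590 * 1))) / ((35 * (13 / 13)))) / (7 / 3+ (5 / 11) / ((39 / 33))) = -117 / 4377800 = -0.00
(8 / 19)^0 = 1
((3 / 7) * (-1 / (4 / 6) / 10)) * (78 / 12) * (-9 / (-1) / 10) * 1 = -1053 / 2800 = -0.38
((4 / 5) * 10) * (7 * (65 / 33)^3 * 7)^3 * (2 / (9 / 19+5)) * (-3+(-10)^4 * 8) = 569799934296043629089843750 / 46411484401953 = 12277132301160.93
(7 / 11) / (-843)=-7 / 9273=-0.00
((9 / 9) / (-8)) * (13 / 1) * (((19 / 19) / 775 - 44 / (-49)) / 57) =-147979 / 5772200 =-0.03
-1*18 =-18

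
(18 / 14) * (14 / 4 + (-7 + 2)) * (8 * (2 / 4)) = -54 / 7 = -7.71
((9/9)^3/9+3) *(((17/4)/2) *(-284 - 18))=-1996.56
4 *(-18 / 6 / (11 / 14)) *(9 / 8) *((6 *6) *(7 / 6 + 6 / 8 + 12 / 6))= -26649 / 11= -2422.64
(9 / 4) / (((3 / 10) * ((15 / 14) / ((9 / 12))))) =21 / 4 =5.25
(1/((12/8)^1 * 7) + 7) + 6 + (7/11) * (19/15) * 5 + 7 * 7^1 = 15275/231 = 66.13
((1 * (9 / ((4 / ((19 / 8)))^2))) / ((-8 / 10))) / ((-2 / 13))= 211185 / 8192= 25.78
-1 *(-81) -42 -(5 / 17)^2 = 11246 / 289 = 38.91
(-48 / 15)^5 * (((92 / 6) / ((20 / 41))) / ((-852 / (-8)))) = -988807168 / 9984375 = -99.04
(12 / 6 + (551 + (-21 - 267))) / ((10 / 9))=477 / 2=238.50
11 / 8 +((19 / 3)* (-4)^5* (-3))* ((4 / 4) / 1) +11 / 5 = 778383 / 40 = 19459.58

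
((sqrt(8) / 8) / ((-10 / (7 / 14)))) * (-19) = 19 * sqrt(2) / 80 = 0.34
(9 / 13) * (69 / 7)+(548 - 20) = 534.82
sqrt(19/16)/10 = sqrt(19)/40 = 0.11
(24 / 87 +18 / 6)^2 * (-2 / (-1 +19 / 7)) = -63175 / 5046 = -12.52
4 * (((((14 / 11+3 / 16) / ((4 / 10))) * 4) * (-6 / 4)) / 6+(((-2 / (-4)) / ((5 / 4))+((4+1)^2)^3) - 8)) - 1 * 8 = 27476679 / 440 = 62447.00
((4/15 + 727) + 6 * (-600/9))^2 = 24098281/225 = 107103.47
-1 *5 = -5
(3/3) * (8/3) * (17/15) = 136/45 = 3.02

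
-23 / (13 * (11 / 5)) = -115 / 143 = -0.80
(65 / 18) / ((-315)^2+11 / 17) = 1105 / 30363048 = 0.00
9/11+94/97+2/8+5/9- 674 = -25790093/38412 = -671.41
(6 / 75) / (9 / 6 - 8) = -4 / 325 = -0.01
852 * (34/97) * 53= 1535304/97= 15827.88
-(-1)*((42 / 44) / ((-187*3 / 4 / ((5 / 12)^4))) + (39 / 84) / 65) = 5178619 / 746444160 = 0.01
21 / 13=1.62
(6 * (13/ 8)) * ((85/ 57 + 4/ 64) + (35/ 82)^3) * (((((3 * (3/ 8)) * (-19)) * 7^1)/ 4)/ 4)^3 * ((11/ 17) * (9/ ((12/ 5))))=-19855771172433701505/ 629028562141184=-31565.77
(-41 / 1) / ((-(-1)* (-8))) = 41 / 8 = 5.12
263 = 263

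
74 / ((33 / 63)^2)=32634 / 121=269.70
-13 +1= -12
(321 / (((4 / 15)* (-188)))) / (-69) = 1605 / 17296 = 0.09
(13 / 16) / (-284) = -13 / 4544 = -0.00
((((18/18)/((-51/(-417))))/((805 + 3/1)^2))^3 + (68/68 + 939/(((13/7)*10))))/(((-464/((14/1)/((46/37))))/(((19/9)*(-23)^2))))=-172867797554515950337869651023/123699379377588790162882560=-1397.48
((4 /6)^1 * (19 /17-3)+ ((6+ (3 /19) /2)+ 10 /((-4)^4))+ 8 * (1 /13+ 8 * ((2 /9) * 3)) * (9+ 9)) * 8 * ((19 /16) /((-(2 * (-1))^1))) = 1264037449 /339456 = 3723.72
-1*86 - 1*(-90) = 4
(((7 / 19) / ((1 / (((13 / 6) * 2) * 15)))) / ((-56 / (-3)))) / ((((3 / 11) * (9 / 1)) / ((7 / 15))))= 1001 / 4104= 0.24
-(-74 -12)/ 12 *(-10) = -215/ 3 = -71.67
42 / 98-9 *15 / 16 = -8.01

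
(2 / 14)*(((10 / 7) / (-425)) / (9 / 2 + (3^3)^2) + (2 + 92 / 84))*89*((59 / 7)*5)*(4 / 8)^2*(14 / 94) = 14186736971 / 229738068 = 61.75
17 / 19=0.89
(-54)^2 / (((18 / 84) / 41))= 557928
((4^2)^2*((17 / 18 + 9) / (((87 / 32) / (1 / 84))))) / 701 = 183296 / 11526543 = 0.02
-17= -17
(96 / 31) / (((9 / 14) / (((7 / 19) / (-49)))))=-64 / 1767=-0.04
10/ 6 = 5/ 3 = 1.67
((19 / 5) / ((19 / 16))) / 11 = 16 / 55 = 0.29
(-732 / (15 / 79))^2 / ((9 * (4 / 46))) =4272988024 / 225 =18991057.88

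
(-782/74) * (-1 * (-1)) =-391/37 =-10.57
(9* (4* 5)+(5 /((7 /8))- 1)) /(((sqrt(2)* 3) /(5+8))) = 565.99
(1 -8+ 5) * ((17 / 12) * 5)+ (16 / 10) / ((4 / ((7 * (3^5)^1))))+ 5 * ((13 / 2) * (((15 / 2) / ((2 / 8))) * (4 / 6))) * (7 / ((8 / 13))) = 483599 / 60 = 8059.98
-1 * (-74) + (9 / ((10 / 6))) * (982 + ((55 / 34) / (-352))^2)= 31823774371 / 5918720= 5376.80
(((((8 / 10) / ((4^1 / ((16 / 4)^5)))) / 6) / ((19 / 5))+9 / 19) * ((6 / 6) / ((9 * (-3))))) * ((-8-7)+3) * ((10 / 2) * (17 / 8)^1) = 45815 / 1026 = 44.65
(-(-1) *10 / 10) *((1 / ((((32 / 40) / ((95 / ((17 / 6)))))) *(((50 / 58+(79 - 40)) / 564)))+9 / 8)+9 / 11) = 257220423 / 432344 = 594.94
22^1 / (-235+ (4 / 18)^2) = -1782 / 19031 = -0.09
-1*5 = -5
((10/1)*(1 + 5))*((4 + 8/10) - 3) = 108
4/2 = 2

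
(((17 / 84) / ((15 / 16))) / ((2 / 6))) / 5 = 68 / 525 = 0.13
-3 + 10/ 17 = -2.41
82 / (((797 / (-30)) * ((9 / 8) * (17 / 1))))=-0.16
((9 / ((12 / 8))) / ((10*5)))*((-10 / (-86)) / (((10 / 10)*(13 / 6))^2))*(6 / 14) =324 / 254345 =0.00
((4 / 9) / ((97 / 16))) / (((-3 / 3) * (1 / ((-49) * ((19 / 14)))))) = 4256 / 873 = 4.88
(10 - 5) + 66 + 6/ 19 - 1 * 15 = 1070/ 19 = 56.32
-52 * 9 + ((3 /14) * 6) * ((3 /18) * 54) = -3195 /7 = -456.43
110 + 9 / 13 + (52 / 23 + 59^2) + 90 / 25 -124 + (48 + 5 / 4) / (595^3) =875096665154703 / 251931270500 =3473.55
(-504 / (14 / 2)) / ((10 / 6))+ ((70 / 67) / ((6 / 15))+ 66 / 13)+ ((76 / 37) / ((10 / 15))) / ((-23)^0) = -32.43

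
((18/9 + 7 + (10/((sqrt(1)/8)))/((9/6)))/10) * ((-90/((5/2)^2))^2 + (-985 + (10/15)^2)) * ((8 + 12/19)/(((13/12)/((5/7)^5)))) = -268144124600/37361961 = -7176.93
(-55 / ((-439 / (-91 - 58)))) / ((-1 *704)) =745 / 28096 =0.03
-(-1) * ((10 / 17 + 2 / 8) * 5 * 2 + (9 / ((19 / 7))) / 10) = 14073 / 1615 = 8.71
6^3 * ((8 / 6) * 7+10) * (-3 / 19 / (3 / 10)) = -2197.89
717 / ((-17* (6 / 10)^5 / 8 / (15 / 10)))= -2987500 / 459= -6508.71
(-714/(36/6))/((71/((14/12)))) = -833/426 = -1.96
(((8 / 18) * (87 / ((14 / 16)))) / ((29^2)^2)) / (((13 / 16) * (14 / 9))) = 768 / 15535793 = 0.00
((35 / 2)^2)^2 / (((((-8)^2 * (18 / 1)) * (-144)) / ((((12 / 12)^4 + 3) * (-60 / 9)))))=7503125 / 497664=15.08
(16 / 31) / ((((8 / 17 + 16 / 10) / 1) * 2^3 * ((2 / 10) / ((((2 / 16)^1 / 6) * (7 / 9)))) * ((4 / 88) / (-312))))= -38675 / 2232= -17.33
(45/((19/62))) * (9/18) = 1395/19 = 73.42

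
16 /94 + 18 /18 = 55 /47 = 1.17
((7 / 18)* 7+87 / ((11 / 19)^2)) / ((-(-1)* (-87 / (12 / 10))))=-114251 / 31581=-3.62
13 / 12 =1.08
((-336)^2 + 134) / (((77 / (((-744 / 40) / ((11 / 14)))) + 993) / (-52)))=-84094320 / 14161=-5938.45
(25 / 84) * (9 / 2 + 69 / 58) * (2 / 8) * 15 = 20625 / 3248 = 6.35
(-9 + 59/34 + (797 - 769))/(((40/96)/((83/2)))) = 35109/17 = 2065.24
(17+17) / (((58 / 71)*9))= 1207 / 261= 4.62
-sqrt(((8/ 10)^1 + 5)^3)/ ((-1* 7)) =29* sqrt(145)/ 175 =2.00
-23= -23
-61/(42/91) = -793/6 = -132.17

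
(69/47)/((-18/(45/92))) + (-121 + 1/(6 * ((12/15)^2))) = -544957/4512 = -120.78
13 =13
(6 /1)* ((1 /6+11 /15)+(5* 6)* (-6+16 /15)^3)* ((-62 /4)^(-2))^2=-25927856 /69264075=-0.37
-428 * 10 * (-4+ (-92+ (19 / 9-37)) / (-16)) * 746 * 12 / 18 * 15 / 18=-564740650 / 81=-6972106.79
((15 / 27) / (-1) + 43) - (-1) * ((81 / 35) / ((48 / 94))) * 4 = 38161 / 630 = 60.57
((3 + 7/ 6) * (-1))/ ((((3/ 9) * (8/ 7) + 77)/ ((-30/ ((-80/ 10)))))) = -21/ 104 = -0.20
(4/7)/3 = 4/21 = 0.19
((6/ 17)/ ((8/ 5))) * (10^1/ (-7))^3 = -3750/ 5831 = -0.64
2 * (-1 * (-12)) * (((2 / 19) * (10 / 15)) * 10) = 16.84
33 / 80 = 0.41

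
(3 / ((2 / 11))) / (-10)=-1.65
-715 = -715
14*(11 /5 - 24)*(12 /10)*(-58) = 531048 /25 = 21241.92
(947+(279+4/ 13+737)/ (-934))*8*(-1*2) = -91882096/ 6071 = -15134.59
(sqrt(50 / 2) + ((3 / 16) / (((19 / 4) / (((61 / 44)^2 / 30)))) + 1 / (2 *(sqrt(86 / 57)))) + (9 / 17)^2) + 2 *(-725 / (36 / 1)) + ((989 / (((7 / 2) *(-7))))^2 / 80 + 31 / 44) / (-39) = -4244778596942563 / 119452380727680 + sqrt(4902) / 172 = -35.13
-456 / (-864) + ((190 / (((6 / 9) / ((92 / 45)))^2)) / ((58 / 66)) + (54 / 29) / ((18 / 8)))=2034.66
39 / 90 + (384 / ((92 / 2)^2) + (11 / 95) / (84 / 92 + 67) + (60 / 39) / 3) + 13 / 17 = 1493546874 / 788551205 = 1.89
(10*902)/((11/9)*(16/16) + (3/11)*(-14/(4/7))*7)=-1785960/9019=-198.02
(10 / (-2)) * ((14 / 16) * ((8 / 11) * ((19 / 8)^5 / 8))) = -86663465 / 2883584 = -30.05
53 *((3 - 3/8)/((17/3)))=24.55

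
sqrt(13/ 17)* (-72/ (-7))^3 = 373248* sqrt(221)/ 5831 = 951.59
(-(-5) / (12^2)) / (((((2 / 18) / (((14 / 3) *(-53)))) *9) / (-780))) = 6698.61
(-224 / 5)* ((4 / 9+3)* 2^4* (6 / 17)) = -222208 / 255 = -871.40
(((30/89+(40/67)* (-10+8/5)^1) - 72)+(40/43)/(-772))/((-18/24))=15178445600/148460811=102.24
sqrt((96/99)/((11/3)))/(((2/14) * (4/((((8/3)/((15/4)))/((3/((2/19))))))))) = 448 * sqrt(2)/28215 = 0.02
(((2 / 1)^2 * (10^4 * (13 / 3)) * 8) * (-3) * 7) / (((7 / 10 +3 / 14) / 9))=-286650000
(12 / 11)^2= 144 / 121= 1.19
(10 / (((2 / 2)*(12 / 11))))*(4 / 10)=11 / 3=3.67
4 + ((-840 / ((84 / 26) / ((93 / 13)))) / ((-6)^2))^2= 2673.44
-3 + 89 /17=38 /17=2.24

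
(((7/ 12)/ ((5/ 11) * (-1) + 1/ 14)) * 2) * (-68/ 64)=3.24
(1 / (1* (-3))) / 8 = -1 / 24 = -0.04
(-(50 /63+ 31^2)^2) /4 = -3671511649 /15876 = -231261.76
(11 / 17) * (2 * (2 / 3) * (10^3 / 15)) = 8800 / 153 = 57.52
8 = 8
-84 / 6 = -14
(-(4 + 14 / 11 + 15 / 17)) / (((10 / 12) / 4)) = -27624 / 935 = -29.54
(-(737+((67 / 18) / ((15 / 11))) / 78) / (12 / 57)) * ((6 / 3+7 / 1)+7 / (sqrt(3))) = -294917183 / 9360- 2064420281 * sqrt(3) / 252720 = -45657.03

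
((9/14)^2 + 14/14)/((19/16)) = 1108/931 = 1.19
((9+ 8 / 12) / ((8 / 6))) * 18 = 261 / 2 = 130.50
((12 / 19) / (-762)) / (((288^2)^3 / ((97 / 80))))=-97 / 55077248977002823680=-0.00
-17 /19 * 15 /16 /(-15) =17 /304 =0.06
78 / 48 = 1.62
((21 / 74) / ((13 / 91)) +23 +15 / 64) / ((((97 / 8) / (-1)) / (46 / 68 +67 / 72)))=-117475141 / 35143488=-3.34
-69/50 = -1.38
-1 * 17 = -17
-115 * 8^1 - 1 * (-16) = -904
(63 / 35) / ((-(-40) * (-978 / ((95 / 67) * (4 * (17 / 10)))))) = -969 / 2184200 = -0.00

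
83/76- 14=-981/76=-12.91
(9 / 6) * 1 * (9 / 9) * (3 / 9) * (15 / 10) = 0.75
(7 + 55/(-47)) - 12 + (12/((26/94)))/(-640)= -609827/97760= -6.24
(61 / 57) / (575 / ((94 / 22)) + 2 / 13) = 37271 / 4692183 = 0.01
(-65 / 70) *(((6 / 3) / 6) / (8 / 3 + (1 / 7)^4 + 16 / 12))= -4459 / 57630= -0.08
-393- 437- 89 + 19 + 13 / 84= -75587 / 84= -899.85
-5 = -5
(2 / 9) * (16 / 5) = 32 / 45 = 0.71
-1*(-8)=8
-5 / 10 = -1 / 2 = -0.50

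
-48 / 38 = -24 / 19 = -1.26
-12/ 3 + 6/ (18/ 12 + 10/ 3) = -80/ 29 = -2.76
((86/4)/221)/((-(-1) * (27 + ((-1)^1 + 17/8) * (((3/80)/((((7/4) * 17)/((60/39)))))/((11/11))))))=1204/334179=0.00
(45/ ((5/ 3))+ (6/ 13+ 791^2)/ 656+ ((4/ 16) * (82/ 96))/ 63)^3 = 252830739774601307647107401257/ 267982825328621125632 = 943458743.91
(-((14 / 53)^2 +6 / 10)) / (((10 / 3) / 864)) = -12191472 / 70225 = -173.61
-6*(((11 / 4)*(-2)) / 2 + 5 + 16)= -219 / 2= -109.50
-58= -58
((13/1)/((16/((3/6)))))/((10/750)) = 975/32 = 30.47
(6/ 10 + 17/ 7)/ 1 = 106/ 35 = 3.03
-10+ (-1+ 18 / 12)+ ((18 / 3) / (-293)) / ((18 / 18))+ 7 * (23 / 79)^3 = -2700755547 / 288920854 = -9.35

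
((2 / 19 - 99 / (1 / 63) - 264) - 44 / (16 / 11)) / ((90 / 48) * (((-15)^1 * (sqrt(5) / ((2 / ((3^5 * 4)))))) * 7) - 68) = -135011824 / 13915449028679 + 189972060075 * sqrt(5) / 13915449028679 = 0.03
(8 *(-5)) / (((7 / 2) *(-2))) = 40 / 7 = 5.71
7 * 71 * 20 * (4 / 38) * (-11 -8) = -19880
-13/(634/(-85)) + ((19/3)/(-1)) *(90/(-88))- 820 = -11322705/13948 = -811.78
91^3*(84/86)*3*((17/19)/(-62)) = -807074541/25327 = -31866.17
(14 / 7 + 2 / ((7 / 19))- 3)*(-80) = -2480 / 7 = -354.29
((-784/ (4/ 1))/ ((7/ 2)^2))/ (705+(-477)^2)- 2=-228242/ 114117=-2.00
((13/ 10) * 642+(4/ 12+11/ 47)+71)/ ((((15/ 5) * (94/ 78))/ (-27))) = -74745216/ 11045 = -6767.34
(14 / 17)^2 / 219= 196 / 63291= 0.00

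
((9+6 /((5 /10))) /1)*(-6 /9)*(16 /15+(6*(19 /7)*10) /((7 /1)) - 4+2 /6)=-10126 /35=-289.31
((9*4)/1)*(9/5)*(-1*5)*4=-1296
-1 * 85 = -85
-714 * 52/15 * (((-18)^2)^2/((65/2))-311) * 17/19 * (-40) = 24565628864/95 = 258585566.99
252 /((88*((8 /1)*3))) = 21 /176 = 0.12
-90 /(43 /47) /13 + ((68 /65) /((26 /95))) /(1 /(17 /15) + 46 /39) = -4365732 /764153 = -5.71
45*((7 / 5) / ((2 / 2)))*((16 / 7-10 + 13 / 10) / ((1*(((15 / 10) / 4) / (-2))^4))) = -14712832 / 45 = -326951.82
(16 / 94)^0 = 1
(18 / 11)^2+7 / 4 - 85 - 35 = -55937 / 484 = -115.57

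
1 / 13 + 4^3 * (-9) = -7487 / 13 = -575.92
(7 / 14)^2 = 1 / 4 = 0.25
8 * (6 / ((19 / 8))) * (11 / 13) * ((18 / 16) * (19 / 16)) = 22.85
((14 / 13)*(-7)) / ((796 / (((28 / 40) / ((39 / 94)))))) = -16121 / 1008930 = -0.02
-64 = -64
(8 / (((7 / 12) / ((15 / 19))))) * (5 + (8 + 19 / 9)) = 21760 / 133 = 163.61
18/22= 9/11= 0.82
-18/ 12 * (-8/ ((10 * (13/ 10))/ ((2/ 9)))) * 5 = 40/ 39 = 1.03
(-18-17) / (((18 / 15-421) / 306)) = 25.51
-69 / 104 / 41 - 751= -3202333 / 4264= -751.02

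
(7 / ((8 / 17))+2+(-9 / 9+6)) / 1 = 175 / 8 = 21.88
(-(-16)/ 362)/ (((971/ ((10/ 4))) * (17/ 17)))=20/ 175751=0.00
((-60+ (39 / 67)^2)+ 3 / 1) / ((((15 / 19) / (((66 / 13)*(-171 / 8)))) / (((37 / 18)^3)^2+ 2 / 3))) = 10893198032090605 / 18378253296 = 592722.16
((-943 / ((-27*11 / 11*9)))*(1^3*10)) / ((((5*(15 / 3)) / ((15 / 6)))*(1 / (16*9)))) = 15088 / 27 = 558.81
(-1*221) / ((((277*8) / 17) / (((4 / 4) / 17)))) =-221 / 2216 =-0.10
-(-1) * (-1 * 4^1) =-4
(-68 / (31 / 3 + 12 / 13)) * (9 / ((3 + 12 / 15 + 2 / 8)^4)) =-141440000 / 699907797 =-0.20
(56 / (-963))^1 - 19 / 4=-18521 / 3852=-4.81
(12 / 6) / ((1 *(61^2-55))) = 0.00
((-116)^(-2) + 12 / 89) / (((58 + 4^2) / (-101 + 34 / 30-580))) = -823799539 / 664659120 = -1.24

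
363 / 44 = 33 / 4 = 8.25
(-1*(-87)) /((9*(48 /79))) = 2291 /144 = 15.91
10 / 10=1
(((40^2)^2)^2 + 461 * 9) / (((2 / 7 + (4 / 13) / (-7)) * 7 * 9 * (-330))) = -7745163641267 / 5940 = -1303899602.91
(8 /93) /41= 8 /3813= 0.00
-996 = -996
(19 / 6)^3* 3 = 6859 / 72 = 95.26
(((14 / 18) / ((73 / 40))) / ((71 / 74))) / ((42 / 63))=10360 / 15549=0.67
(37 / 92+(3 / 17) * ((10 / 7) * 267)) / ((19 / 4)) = 39017 / 2737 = 14.26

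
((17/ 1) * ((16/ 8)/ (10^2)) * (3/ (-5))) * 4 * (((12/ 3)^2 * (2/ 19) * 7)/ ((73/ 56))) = -1279488/ 173375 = -7.38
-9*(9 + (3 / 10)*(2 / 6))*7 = -5733 / 10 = -573.30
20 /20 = 1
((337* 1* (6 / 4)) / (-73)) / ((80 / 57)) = -57627 / 11680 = -4.93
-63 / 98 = -9 / 14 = -0.64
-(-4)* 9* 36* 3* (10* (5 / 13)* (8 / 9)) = 172800 / 13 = 13292.31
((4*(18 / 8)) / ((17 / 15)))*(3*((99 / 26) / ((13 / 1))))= 40095 / 5746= 6.98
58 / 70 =29 / 35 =0.83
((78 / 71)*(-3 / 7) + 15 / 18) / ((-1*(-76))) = 1081 / 226632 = 0.00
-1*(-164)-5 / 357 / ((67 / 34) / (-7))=32974 / 201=164.05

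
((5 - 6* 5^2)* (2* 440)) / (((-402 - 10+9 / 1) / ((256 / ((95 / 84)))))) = 548782080 / 7657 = 71670.64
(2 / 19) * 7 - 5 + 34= 565 / 19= 29.74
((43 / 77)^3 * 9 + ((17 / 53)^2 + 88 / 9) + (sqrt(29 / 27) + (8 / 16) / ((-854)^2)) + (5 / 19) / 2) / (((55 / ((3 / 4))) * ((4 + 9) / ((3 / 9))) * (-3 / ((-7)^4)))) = -529129843361569429 / 163291226065212960-2401 * sqrt(87) / 77220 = -3.53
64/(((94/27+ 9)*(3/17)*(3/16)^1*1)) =52224/337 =154.97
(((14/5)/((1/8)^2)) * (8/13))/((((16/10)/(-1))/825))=-56861.54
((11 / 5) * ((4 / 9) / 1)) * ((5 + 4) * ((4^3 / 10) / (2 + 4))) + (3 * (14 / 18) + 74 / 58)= 9422 / 725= 13.00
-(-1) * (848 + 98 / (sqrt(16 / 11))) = 929.26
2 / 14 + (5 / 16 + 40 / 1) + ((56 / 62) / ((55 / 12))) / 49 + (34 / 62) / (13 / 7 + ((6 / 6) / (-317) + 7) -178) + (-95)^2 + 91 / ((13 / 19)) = 26371595356613 / 2866958864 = 9198.46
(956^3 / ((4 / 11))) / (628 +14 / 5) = 6006844360 / 1577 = 3809032.57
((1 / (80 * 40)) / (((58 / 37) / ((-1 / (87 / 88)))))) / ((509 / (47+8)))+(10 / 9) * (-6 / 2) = -3.33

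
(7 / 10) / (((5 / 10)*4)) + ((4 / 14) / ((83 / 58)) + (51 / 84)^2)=298771 / 325360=0.92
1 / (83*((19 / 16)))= 0.01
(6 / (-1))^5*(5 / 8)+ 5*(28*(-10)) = -6260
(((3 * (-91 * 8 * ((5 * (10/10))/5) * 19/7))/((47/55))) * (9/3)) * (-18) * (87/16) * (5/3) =159555825/47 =3394804.79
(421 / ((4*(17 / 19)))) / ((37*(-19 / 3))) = -1263 / 2516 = -0.50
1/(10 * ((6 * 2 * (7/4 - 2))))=-1/30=-0.03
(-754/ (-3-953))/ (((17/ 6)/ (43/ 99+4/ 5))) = 230347/ 670395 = 0.34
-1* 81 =-81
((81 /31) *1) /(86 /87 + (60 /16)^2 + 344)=0.01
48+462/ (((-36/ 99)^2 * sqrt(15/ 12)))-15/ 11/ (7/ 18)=3169.51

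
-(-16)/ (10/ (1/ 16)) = 1/ 10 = 0.10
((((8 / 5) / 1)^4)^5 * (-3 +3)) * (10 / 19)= 0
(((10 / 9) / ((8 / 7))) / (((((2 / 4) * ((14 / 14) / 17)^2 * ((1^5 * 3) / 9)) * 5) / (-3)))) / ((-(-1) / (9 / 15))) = -6069 / 10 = -606.90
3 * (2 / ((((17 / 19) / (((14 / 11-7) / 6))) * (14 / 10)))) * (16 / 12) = -1140 / 187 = -6.10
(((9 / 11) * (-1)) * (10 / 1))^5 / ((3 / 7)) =-85551.16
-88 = -88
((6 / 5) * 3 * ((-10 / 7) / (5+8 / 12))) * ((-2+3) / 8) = -27 / 238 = -0.11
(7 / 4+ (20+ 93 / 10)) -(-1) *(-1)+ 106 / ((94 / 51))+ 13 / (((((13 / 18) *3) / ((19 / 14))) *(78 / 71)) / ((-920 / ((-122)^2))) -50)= 998849795051 / 11429171420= 87.39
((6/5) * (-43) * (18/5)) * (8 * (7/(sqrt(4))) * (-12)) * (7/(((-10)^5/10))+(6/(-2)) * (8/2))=-11703562668/15625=-749028.01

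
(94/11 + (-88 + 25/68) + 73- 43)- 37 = -64393/748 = -86.09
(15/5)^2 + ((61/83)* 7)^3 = 83000566/571787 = 145.16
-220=-220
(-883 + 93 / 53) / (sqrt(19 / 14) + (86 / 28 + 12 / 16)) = -139931176 / 550405 + 2615536*sqrt(266) / 550405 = -176.73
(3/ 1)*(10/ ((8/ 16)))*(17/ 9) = 113.33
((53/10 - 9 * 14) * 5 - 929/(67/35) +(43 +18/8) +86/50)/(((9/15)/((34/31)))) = -118664267/62310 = -1904.42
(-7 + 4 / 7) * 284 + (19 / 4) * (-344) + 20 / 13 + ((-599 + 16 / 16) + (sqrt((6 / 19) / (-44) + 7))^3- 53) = -373935 / 91 + 2923 * sqrt(1221814) / 174724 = -4090.68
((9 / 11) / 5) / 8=9 / 440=0.02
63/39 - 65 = -824/13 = -63.38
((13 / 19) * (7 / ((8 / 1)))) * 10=455 / 76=5.99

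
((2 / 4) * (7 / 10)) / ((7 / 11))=11 / 20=0.55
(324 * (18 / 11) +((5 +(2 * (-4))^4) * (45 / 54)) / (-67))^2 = 498863927809 / 2172676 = 229608.06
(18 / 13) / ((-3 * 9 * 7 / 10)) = -20 / 273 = -0.07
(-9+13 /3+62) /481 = 172 /1443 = 0.12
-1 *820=-820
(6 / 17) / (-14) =-3 / 119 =-0.03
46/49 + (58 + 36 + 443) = 537.94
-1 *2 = -2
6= 6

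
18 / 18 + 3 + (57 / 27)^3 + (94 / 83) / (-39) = 10524383 / 786591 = 13.38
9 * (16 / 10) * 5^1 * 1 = 72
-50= -50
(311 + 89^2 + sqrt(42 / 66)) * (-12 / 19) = -5199.66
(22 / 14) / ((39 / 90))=330 / 91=3.63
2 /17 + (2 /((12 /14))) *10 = 1196 /51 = 23.45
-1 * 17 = -17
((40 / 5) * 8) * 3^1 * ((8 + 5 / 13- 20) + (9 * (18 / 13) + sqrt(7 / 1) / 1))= 670.45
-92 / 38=-46 / 19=-2.42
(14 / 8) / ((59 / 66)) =1.96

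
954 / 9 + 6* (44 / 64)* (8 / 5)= 112.60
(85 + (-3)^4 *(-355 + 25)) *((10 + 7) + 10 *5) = -1785215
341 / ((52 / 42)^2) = 150381 / 676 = 222.46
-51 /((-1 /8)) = 408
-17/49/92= -17/4508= -0.00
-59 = -59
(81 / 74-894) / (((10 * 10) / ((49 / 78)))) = -43169 / 7696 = -5.61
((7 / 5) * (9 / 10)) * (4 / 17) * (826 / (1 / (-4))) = -416304 / 425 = -979.54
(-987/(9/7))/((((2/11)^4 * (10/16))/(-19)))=640646237/30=21354874.57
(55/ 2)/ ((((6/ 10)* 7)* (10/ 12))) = 55/ 7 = 7.86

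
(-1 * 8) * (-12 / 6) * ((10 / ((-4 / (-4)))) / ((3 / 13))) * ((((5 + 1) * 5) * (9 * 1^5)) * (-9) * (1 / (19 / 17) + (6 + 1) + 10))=-572832000 / 19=-30149052.63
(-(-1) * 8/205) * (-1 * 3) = -24/205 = -0.12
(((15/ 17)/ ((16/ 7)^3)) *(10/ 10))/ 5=0.01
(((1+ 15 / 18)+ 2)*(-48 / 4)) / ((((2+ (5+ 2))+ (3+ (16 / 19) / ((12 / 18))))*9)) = -437 / 1134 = -0.39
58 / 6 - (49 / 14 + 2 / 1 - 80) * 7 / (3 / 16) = 2791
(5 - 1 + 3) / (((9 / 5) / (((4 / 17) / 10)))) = 14 / 153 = 0.09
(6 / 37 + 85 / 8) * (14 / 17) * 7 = 156457 / 2516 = 62.18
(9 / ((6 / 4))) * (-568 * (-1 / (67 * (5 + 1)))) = 568 / 67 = 8.48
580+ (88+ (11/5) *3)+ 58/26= 43994/65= 676.83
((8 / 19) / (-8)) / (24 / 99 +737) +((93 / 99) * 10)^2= 44422285163 / 503391339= 88.25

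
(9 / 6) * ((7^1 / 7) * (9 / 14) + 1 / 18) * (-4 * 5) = -440 / 21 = -20.95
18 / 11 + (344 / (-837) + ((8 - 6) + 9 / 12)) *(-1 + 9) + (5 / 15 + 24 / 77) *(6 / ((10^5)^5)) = 6557180000000000000000000124713 / 322245000000000000000000000000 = 20.35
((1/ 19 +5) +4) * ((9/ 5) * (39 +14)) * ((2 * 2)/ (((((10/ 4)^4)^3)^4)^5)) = 579836802330711055745328240603808026850200355341053127200516236715406787608576/ 53768094530533604682085395789646263697802528988951133000646775908992039079145017868765967996018188715507842608325212113581803726435059953558948109275661408901214599609375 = 0.00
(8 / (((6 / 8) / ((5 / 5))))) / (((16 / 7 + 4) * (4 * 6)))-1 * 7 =-686 / 99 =-6.93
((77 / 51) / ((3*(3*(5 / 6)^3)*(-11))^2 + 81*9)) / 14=1056 / 39278993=0.00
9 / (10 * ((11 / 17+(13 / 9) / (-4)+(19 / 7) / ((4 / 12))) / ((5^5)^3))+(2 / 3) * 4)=117663574218750 / 34863281286109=3.37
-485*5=-2425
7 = 7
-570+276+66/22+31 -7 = -267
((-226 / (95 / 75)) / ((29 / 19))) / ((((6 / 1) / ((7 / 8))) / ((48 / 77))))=-3390 / 319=-10.63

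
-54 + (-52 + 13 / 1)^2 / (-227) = -13779 / 227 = -60.70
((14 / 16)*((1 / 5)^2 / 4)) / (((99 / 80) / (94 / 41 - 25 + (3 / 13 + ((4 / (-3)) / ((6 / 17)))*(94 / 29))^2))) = 200952864721 / 233645152455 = 0.86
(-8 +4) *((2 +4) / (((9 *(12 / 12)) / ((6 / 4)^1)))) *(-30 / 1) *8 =960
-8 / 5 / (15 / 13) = -104 / 75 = -1.39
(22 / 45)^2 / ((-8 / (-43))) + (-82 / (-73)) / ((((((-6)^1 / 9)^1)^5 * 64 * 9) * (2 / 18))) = 174292253 / 151372800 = 1.15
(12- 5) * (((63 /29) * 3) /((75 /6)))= 2646 /725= 3.65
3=3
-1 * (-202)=202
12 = 12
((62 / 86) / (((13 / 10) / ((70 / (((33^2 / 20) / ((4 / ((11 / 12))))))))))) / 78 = 3472000 / 87051393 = 0.04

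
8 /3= 2.67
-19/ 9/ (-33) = 19/ 297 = 0.06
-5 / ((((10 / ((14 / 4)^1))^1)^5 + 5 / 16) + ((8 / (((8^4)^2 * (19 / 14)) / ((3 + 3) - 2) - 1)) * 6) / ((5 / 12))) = -267875888786800 / 10217288863302359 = -0.03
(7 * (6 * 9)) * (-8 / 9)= -336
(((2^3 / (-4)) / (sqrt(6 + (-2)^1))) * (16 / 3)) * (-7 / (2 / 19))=1064 / 3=354.67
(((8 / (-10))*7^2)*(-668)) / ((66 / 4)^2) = 523712 / 5445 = 96.18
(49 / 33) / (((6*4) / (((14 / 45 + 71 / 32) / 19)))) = 178507 / 21669120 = 0.01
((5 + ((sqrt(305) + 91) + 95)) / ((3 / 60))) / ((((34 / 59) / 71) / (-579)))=-297420972.00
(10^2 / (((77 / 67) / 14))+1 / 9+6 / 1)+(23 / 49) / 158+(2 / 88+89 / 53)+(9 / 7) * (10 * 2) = 101694788533 / 81244548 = 1251.71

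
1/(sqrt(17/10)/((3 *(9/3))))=9 *sqrt(170)/17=6.90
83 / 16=5.19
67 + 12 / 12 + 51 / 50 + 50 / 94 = 163447 / 2350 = 69.55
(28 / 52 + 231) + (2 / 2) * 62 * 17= 16712 / 13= 1285.54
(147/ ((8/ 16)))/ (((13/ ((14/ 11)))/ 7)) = 28812/ 143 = 201.48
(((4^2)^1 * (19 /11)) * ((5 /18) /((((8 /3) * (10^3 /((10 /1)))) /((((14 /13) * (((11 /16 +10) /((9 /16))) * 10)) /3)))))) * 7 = 17689 /1287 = 13.74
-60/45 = -4/3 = -1.33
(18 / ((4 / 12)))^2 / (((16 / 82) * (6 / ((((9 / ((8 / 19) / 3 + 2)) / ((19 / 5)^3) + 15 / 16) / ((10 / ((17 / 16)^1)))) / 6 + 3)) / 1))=678016711647 / 90198016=7516.98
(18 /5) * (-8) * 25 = -720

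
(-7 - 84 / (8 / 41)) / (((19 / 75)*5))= -13125 / 38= -345.39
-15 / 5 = -3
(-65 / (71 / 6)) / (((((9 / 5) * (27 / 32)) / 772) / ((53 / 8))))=-106381600 / 5751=-18497.93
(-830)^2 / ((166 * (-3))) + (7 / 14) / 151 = -1253297 / 906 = -1383.33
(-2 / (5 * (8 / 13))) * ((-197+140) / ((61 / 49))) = 36309 / 1220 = 29.76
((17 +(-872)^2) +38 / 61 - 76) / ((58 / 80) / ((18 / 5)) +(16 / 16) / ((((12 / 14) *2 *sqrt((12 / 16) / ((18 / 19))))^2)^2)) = 803670266064 / 408151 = 1969051.32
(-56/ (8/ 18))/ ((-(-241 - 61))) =-0.42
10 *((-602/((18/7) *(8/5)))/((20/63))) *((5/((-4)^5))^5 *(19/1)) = 4378609375/18014398509481984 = 0.00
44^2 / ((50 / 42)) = 40656 / 25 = 1626.24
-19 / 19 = -1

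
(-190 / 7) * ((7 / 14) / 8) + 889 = 49689 / 56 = 887.30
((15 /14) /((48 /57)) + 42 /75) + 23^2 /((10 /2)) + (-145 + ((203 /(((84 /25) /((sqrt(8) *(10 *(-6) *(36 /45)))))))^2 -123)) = 376767101941 /5600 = 67279839.63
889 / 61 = 14.57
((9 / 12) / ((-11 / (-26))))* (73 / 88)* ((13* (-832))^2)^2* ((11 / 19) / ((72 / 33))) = 101466564752703488 / 19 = 5340345513300183.58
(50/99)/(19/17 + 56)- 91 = -90.99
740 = 740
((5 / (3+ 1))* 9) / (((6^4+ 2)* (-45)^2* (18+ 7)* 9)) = 1 / 52569000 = 0.00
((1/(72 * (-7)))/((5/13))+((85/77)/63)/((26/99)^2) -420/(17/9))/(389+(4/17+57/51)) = -11256171293/19782977760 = -0.57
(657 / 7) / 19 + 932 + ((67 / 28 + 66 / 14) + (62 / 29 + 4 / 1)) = 14659453 / 15428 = 950.18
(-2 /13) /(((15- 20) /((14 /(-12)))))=-0.04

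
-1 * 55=-55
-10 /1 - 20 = -30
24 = 24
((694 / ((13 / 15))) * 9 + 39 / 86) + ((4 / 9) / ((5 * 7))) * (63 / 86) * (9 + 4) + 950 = 45600411 / 5590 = 8157.50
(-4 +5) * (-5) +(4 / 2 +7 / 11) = -26 / 11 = -2.36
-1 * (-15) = 15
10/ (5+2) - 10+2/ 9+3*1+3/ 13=-4192/ 819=-5.12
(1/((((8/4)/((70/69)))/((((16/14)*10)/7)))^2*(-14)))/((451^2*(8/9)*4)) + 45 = 1660792553615/36906501247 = 45.00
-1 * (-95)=95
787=787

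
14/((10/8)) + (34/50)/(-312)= 11.20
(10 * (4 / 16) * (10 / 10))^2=25 / 4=6.25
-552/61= -9.05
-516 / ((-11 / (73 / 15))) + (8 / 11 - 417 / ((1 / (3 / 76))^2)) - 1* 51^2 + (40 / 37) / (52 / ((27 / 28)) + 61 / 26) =-2372.61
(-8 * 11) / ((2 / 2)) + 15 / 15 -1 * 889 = -976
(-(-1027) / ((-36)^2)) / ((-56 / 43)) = -44161 / 72576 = -0.61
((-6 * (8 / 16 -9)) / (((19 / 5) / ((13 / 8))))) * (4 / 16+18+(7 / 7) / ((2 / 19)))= 367965 / 608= 605.21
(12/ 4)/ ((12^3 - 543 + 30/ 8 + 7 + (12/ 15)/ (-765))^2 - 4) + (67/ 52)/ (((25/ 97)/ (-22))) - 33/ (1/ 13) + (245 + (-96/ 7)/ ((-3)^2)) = -192869644715616878227/ 652673947480777950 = -295.51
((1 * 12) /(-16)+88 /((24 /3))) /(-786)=-41 /3144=-0.01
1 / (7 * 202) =1 / 1414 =0.00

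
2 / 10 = 1 / 5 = 0.20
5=5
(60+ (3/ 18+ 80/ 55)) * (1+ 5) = 4067/ 11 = 369.73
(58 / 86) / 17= 29 / 731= 0.04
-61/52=-1.17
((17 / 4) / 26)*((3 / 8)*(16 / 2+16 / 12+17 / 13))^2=2.60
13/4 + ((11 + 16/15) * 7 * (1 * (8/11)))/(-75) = 120331/49500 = 2.43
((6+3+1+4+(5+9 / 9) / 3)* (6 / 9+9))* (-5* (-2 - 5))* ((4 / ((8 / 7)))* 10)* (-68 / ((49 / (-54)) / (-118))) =-1675411200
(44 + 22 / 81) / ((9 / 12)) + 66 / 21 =105754 / 1701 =62.17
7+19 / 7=68 / 7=9.71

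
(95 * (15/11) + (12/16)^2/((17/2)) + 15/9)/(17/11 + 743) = 0.18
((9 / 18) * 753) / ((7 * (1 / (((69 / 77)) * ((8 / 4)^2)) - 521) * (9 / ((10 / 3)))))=-115460 / 3018099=-0.04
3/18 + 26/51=23/34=0.68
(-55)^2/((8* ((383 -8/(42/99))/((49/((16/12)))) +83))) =3112725/764824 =4.07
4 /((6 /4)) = 8 /3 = 2.67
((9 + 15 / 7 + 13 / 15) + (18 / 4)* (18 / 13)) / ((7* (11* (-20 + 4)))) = -12449 / 840840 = -0.01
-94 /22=-47 /11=-4.27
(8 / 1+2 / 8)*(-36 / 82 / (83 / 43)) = -12771 / 6806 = -1.88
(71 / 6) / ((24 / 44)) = 781 / 36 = 21.69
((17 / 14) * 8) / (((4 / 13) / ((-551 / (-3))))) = 121771 / 21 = 5798.62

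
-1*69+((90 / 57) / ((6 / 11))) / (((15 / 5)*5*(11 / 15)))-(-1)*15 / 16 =-20611 / 304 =-67.80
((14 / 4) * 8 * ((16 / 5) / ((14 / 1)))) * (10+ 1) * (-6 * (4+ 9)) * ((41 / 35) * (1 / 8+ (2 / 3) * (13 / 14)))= -4786.12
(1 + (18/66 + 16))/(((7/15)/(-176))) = -45600/7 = -6514.29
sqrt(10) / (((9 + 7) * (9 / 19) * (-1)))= -19 * sqrt(10) / 144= -0.42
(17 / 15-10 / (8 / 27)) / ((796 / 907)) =-1774999 / 47760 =-37.16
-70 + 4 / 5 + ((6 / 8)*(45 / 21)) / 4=-38527 / 560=-68.80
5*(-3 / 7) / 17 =-15 / 119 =-0.13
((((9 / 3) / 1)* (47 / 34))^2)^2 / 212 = 395254161 / 283303232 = 1.40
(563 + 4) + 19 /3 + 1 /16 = 27523 /48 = 573.40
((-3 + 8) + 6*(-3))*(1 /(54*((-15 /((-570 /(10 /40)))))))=-988 /27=-36.59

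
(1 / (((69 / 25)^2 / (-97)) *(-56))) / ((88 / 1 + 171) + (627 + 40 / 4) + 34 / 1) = 12125 / 49590576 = 0.00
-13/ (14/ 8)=-52/ 7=-7.43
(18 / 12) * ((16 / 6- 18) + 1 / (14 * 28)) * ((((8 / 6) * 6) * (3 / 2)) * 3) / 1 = -162261 / 196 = -827.86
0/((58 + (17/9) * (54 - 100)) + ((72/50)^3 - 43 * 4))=0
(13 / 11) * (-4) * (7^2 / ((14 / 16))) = -2912 / 11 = -264.73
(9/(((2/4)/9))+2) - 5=159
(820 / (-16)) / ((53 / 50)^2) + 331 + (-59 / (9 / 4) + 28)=7259830 / 25281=287.17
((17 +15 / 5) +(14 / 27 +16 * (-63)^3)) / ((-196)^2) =-54009875 / 518616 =-104.14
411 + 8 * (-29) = 179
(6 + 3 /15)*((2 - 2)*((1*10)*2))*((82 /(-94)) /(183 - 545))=0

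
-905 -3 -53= -961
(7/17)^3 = 343/4913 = 0.07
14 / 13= 1.08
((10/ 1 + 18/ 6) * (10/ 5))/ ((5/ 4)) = 104/ 5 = 20.80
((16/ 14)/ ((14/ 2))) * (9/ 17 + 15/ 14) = 1524/ 5831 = 0.26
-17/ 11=-1.55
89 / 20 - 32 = -551 / 20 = -27.55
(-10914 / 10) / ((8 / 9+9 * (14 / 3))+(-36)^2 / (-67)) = -3290571 / 70990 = -46.35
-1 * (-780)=780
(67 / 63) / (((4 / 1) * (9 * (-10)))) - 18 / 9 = -45427 / 22680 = -2.00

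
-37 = -37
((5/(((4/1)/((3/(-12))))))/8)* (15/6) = -25/256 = -0.10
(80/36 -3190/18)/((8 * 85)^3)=-7/12577280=-0.00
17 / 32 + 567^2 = 10287665 / 32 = 321489.53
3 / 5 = 0.60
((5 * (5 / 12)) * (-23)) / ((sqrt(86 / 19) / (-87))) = 16675 * sqrt(1634) / 344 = 1959.45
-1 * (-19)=19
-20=-20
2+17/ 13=43/ 13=3.31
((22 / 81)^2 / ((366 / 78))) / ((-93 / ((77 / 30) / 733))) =-242242 / 409239980235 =-0.00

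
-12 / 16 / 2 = -3 / 8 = -0.38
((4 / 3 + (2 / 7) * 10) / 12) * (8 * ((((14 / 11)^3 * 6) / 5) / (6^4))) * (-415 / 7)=-9296 / 29403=-0.32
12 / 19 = 0.63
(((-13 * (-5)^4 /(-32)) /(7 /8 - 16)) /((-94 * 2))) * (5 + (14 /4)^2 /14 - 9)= -203125 /727936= -0.28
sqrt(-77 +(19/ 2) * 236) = sqrt(2165) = 46.53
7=7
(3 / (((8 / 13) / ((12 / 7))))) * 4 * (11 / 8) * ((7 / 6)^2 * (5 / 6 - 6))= -323.24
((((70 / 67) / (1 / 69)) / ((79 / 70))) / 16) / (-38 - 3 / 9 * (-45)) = -3675 / 21172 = -0.17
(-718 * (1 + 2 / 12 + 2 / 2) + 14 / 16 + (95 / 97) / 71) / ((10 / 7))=-359780575 / 330576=-1088.34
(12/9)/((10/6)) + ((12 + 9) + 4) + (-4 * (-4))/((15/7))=499/15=33.27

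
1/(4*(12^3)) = 0.00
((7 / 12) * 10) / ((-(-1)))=35 / 6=5.83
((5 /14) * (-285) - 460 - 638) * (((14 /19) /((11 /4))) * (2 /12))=-1018 /19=-53.58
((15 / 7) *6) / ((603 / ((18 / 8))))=45 / 938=0.05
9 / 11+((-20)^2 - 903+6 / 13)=-71746 / 143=-501.72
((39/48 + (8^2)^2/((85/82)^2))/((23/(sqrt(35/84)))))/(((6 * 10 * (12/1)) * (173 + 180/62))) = 1951928237 * sqrt(15)/8947606464000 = 0.00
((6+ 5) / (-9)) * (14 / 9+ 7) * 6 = -1694 / 27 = -62.74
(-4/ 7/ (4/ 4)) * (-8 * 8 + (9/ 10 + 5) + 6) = 1042/ 35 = 29.77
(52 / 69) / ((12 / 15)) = 65 / 69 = 0.94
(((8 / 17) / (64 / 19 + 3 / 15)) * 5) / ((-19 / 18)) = -0.62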